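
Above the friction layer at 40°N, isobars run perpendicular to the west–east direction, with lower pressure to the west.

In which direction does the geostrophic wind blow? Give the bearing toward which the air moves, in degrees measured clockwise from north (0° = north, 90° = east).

The pressure-gradient force points toward the west (bearing 270°).
Geostrophic balance: in the Northern Hemisphere the Coriolis force deflects motion to the right, so the geostrophic wind blows 90° to the right of the pressure-gradient force (low pressure on the left).
Rotating 270° by 90° clockwise gives 000° — the wind blows toward the north.

000°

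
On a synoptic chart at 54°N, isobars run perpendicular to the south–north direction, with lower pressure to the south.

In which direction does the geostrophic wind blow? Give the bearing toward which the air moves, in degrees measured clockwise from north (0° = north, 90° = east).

270°

The pressure-gradient force points toward the south (bearing 180°).
Geostrophic balance: in the Northern Hemisphere the Coriolis force deflects motion to the right, so the geostrophic wind blows 90° to the right of the pressure-gradient force (low pressure on the left).
Rotating 180° by 90° clockwise gives 270° — the wind blows toward the west.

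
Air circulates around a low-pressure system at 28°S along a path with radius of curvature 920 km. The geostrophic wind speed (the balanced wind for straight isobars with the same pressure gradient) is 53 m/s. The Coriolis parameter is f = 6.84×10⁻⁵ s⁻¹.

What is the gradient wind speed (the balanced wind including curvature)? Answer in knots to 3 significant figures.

66.7 knots

Around a low, centrifugal force acts outward with Coriolis, so pressure-gradient force balances both:
(1/ρ)|∂P/∂n| = fV + V²/R  →  V² + fR·V − fR·V_g = 0
With fR = 6.84×10⁻⁵ × 920×10³ m = 62.9 m/s:
V = [−fR + √((fR)² + 4 fR V_g)]/2 = [−62.9 + √(62.9² + 4×62.9×53)]/2 = 34.3 m/s
Subgeostrophic (V < V_g = 53 m/s), as expected around a low.
Converting: 34.3 m/s × 1.944 = 66.7 knots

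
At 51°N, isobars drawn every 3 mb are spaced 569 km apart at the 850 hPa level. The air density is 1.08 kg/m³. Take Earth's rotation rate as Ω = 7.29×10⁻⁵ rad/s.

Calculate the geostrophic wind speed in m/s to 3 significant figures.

Coriolis parameter at 51°N:
f = 2Ω sin φ = 2 × 7.29×10⁻⁵ × sin 51° = 1.13×10⁻⁴ s⁻¹
Pressure gradient: |∂P/∂n| = 300 Pa / 569000 m = 5.27×10⁻⁴ Pa/m
Geostrophic balance (pressure-gradient force = Coriolis force):
V_g = (1/(fρ)) |∂P/∂n| = 5.27×10⁻⁴ / (1.13×10⁻⁴ × 1.08) = 4.31 m/s

4.31 m/s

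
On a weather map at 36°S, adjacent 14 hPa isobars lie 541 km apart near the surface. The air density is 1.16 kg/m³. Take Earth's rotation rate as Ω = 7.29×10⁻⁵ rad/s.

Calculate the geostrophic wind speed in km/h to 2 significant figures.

Coriolis parameter at 36°S:
f = 2Ω sin φ = 2 × 7.29×10⁻⁵ × sin 36° = 8.57×10⁻⁵ s⁻¹
Pressure gradient: |∂P/∂n| = 1400 Pa / 541000 m = 2.59×10⁻³ Pa/m
Geostrophic balance (pressure-gradient force = Coriolis force):
V_g = (1/(fρ)) |∂P/∂n| = 2.59×10⁻³ / (8.57×10⁻⁵ × 1.16) = 26.0 m/s
Converting: 26.0 m/s × 3.6 = 94 km/h

94 km/h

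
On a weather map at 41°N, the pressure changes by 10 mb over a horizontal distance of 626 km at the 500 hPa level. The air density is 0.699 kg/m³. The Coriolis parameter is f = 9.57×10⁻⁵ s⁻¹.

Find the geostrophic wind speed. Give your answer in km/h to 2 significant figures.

Pressure gradient: |∂P/∂n| = 1000 Pa / 626000 m = 1.60×10⁻³ Pa/m
Geostrophic balance (pressure-gradient force = Coriolis force):
V_g = (1/(fρ)) |∂P/∂n| = 1.60×10⁻³ / (9.57×10⁻⁵ × 0.699) = 23.9 m/s
Converting: 23.9 m/s × 3.6 = 86 km/h

86 km/h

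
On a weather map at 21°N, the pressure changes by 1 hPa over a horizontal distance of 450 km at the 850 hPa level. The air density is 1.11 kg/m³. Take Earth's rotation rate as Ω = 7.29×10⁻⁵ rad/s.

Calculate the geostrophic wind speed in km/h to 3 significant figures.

Coriolis parameter at 21°N:
f = 2Ω sin φ = 2 × 7.29×10⁻⁵ × sin 21° = 5.23×10⁻⁵ s⁻¹
Pressure gradient: |∂P/∂n| = 100 Pa / 450000 m = 2.22×10⁻⁴ Pa/m
Geostrophic balance (pressure-gradient force = Coriolis force):
V_g = (1/(fρ)) |∂P/∂n| = 2.22×10⁻⁴ / (5.23×10⁻⁵ × 1.11) = 3.83 m/s
Converting: 3.83 m/s × 3.6 = 13.8 km/h

13.8 km/h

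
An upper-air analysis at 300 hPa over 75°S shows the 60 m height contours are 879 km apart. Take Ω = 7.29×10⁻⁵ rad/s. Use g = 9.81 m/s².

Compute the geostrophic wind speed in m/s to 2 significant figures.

Coriolis parameter at 75°S:
f = 2Ω sin φ = 2 × 7.29×10⁻⁵ × sin 75° = 1.41×10⁻⁴ s⁻¹
Height gradient: |∂Z/∂n| = 60 m / 879000 m = 6.83×10⁻⁵
On a pressure surface, geostrophic balance gives V_g = (g/f)|∂Z/∂n|:
V_g = 9.81 × 6.83×10⁻⁵ / 1.41×10⁻⁴ = 4.75 m/s

4.8 m/s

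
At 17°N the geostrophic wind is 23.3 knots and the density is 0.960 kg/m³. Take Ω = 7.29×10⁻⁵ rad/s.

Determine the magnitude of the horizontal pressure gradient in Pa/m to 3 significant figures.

Coriolis parameter at 17°N:
f = 2Ω sin φ = 2 × 7.29×10⁻⁵ × sin 17° = 4.26×10⁻⁵ s⁻¹
Wind speed in SI: 23.3 knots = 12.0 m/s
Geostrophic balance rearranged: |∂P/∂n| = f ρ V_g
|∂P/∂n| = 4.26×10⁻⁵ × 0.960 × 12.0 = 4.91×10⁻⁴ Pa/m

4.91×10⁻⁴ Pa/m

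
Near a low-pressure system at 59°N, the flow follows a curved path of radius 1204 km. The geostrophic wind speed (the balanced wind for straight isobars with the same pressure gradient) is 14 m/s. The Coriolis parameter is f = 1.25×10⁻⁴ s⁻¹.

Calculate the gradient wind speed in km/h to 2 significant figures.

Around a low, centrifugal force acts outward with Coriolis, so pressure-gradient force balances both:
(1/ρ)|∂P/∂n| = fV + V²/R  →  V² + fR·V − fR·V_g = 0
With fR = 1.25×10⁻⁴ × 1204×10³ m = 150 m/s:
V = [−fR + √((fR)² + 4 fR V_g)]/2 = [−150 + √(150² + 4×150×14)]/2 = 12.9 m/s
Subgeostrophic (V < V_g = 14 m/s), as expected around a low.
Converting: 12.9 m/s × 3.6 = 46 km/h

46 km/h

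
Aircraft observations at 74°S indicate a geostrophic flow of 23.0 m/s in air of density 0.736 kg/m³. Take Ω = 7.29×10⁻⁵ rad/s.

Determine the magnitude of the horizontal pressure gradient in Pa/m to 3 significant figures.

Coriolis parameter at 74°S:
f = 2Ω sin φ = 2 × 7.29×10⁻⁵ × sin 74° = 1.40×10⁻⁴ s⁻¹
Geostrophic balance rearranged: |∂P/∂n| = f ρ V_g
|∂P/∂n| = 1.40×10⁻⁴ × 0.736 × 23.0 = 2.37×10⁻³ Pa/m

2.37×10⁻³ Pa/m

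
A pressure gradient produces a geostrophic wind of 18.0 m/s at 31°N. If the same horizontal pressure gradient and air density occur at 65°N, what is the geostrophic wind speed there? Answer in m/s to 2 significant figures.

With the same pressure gradient and density, V_g ∝ 1/f ∝ 1/sin φ.
V₂ = V₁ · sin φ₁ / sin φ₂ = 18.0 × sin 31° / sin 65°
V₂ = 18.0 × 0.5150/0.9063 = 10 m/s

10 m/s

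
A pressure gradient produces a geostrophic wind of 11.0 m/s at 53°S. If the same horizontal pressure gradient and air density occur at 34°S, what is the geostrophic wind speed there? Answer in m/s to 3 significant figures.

15.7 m/s

With the same pressure gradient and density, V_g ∝ 1/f ∝ 1/sin φ.
V₂ = V₁ · sin φ₁ / sin φ₂ = 11.0 × sin 53° / sin 34°
V₂ = 11.0 × 0.7986/0.5592 = 15.7 m/s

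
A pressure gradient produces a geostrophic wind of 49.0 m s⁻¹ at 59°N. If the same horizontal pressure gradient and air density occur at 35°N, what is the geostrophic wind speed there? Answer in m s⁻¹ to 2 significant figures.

73 m s⁻¹

With the same pressure gradient and density, V_g ∝ 1/f ∝ 1/sin φ.
V₂ = V₁ · sin φ₁ / sin φ₂ = 49.0 × sin 59° / sin 35°
V₂ = 49.0 × 0.8572/0.5736 = 73 m s⁻¹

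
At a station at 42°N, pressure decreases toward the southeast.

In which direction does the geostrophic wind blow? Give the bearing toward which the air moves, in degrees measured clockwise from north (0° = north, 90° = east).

225°

The pressure-gradient force points toward the southeast (bearing 135°).
Geostrophic balance: in the Northern Hemisphere the Coriolis force deflects motion to the right, so the geostrophic wind blows 90° to the right of the pressure-gradient force (low pressure on the left).
Rotating 135° by 90° clockwise gives 225° — the wind blows toward the southwest.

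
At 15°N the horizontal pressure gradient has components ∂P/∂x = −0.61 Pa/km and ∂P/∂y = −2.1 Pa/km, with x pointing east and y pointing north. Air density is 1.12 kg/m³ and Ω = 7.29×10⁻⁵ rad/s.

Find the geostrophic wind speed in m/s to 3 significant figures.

51.7 m/s

Coriolis parameter at 15°N:
f = 2Ω sin φ = 2 × 7.29×10⁻⁵ × sin 15° = 3.77×10⁻⁵ s⁻¹
Component geostrophic relations (x east, y north):
u_g = −(1/(fρ)) ∂P/∂y,  v_g = (1/(fρ)) ∂P/∂x
u_g = −(−2.1×10⁻³)/(3.77×10⁻⁵ × 1.12) = 49.7 m/s;  v_g = (−0.61×10⁻³)/(3.77×10⁻⁵ × 1.12) = −14.4 m/s
|V_g| = √(u_g² + v_g²) = 51.7 m/s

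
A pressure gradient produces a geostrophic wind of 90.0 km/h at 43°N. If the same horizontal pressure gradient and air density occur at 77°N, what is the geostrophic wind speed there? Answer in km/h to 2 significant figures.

With the same pressure gradient and density, V_g ∝ 1/f ∝ 1/sin φ.
V₂ = V₁ · sin φ₁ / sin φ₂ = 90.0 × sin 43° / sin 77°
V₂ = 90.0 × 0.6820/0.9744 = 63 km/h

63 km/h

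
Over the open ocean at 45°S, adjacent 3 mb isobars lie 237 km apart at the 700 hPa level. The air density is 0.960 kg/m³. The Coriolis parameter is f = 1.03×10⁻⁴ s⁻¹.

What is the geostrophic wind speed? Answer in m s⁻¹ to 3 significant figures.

12.8 m s⁻¹

Pressure gradient: |∂P/∂n| = 300 Pa / 237000 m = 1.27×10⁻³ Pa/m
Geostrophic balance (pressure-gradient force = Coriolis force):
V_g = (1/(fρ)) |∂P/∂n| = 1.27×10⁻³ / (1.03×10⁻⁴ × 0.960) = 12.8 m/s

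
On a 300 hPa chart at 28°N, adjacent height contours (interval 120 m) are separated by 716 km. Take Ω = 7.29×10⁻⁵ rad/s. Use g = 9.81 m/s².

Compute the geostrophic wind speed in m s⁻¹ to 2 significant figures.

24 m s⁻¹

Coriolis parameter at 28°N:
f = 2Ω sin φ = 2 × 7.29×10⁻⁵ × sin 28° = 6.84×10⁻⁵ s⁻¹
Height gradient: |∂Z/∂n| = 120 m / 716000 m = 1.68×10⁻⁴
On a pressure surface, geostrophic balance gives V_g = (g/f)|∂Z/∂n|:
V_g = 9.81 × 1.68×10⁻⁴ / 6.84×10⁻⁵ = 24.0 m/s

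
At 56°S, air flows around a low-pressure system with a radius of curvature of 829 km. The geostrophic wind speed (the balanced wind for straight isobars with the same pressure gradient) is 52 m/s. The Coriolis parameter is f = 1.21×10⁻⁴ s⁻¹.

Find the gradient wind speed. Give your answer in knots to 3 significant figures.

73.4 knots

Around a low, centrifugal force acts outward with Coriolis, so pressure-gradient force balances both:
(1/ρ)|∂P/∂n| = fV + V²/R  →  V² + fR·V − fR·V_g = 0
With fR = 1.21×10⁻⁴ × 829×10³ m = 100 m/s:
V = [−fR + √((fR)² + 4 fR V_g)]/2 = [−100 + √(100² + 4×100×52)]/2 = 37.8 m/s
Subgeostrophic (V < V_g = 52 m/s), as expected around a low.
Converting: 37.8 m/s × 1.944 = 73.4 knots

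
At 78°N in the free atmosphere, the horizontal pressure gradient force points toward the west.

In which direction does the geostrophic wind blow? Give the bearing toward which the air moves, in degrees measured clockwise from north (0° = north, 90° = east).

000°

The pressure-gradient force points toward the west (bearing 270°).
Geostrophic balance: in the Northern Hemisphere the Coriolis force deflects motion to the right, so the geostrophic wind blows 90° to the right of the pressure-gradient force (low pressure on the left).
Rotating 270° by 90° clockwise gives 000° — the wind blows toward the north.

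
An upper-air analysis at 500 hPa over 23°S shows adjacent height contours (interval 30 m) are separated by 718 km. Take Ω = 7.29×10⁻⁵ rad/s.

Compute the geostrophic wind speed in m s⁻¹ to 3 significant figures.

7.19 m s⁻¹

Coriolis parameter at 23°S:
f = 2Ω sin φ = 2 × 7.29×10⁻⁵ × sin 23° = 5.70×10⁻⁵ s⁻¹
Height gradient: |∂Z/∂n| = 30 m / 718000 m = 4.18×10⁻⁵
On a pressure surface, geostrophic balance gives V_g = (g/f)|∂Z/∂n|:
V_g = 9.81 × 4.18×10⁻⁵ / 5.70×10⁻⁵ = 7.19 m/s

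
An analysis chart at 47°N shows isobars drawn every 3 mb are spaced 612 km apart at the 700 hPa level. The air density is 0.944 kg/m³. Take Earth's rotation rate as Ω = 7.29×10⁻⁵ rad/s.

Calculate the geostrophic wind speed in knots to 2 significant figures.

9.5 knots

Coriolis parameter at 47°N:
f = 2Ω sin φ = 2 × 7.29×10⁻⁵ × sin 47° = 1.07×10⁻⁴ s⁻¹
Pressure gradient: |∂P/∂n| = 300 Pa / 612000 m = 4.90×10⁻⁴ Pa/m
Geostrophic balance (pressure-gradient force = Coriolis force):
V_g = (1/(fρ)) |∂P/∂n| = 4.90×10⁻⁴ / (1.07×10⁻⁴ × 0.944) = 4.87 m/s
Converting: 4.87 m/s × 1.944 = 9.5 knots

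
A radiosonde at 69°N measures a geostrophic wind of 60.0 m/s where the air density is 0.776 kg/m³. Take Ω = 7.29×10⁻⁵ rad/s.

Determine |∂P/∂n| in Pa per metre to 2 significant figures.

6.3×10⁻³ Pa/m

Coriolis parameter at 69°N:
f = 2Ω sin φ = 2 × 7.29×10⁻⁵ × sin 69° = 1.36×10⁻⁴ s⁻¹
Geostrophic balance rearranged: |∂P/∂n| = f ρ V_g
|∂P/∂n| = 1.36×10⁻⁴ × 0.776 × 60.0 = 6.34×10⁻³ Pa/m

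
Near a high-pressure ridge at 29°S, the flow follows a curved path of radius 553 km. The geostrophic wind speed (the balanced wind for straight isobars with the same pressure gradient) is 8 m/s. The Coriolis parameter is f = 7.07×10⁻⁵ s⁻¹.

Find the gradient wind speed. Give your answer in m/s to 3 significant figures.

11.2 m/s

Around a high, pressure-gradient force acts outward with centrifugal, so Coriolis balances both:
fV = (1/ρ)|∂P/∂n| + V²/R  →  V² − fR·V + fR·V_g = 0
With fR = 7.07×10⁻⁵ × 553×10³ m = 39.1 m/s:
V = [fR − √((fR)² − 4 fR V_g)]/2 = [39.1 − √(39.1² − 4×39.1×8)]/2 = 11.2 m/s
Supergeostrophic (V > V_g = 8 m/s), as expected around a high.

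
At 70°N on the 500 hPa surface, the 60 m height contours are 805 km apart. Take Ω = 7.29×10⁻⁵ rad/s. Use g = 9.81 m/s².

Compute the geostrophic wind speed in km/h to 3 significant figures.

Coriolis parameter at 70°N:
f = 2Ω sin φ = 2 × 7.29×10⁻⁵ × sin 70° = 1.37×10⁻⁴ s⁻¹
Height gradient: |∂Z/∂n| = 60 m / 805000 m = 7.45×10⁻⁵
On a pressure surface, geostrophic balance gives V_g = (g/f)|∂Z/∂n|:
V_g = 9.81 × 7.45×10⁻⁵ / 1.37×10⁻⁴ = 5.34 m/s
Converting: 5.34 m/s × 3.6 = 19.2 km/h

19.2 km/h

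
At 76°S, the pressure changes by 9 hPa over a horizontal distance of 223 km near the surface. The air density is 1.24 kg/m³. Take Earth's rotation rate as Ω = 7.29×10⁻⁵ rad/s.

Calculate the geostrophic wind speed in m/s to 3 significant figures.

Coriolis parameter at 76°S:
f = 2Ω sin φ = 2 × 7.29×10⁻⁵ × sin 76° = 1.41×10⁻⁴ s⁻¹
Pressure gradient: |∂P/∂n| = 900 Pa / 223000 m = 4.04×10⁻³ Pa/m
Geostrophic balance (pressure-gradient force = Coriolis force):
V_g = (1/(fρ)) |∂P/∂n| = 4.04×10⁻³ / (1.41×10⁻⁴ × 1.24) = 23.0 m/s

23.0 m/s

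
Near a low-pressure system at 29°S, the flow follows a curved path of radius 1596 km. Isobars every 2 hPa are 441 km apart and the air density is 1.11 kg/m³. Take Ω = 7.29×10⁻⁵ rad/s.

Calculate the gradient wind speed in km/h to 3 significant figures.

Coriolis parameter at 29°S:
f = 2Ω sin φ = 2 × 7.29×10⁻⁵ × sin 29° = 7.07×10⁻⁵ s⁻¹
Pressure gradient: |∂P/∂n| = 200 Pa / 441000 m = 4.54×10⁻⁴ Pa/m
Geostrophic speed: V_g = |∂P/∂n|/(fρ) = 4.54×10⁻⁴/(7.07×10⁻⁵ × 1.11) = 5.78 m/s
Around a low, centrifugal force acts outward with Coriolis, so pressure-gradient force balances both:
(1/ρ)|∂P/∂n| = fV + V²/R  →  V² + fR·V − fR·V_g = 0
With fR = 7.07×10⁻⁵ × 1596×10³ m = 113 m/s:
V = [−fR + √((fR)² + 4 fR V_g)]/2 = [−113 + √(113² + 4×113×5.78)]/2 = 5.51 m/s
Subgeostrophic (V < V_g = 5.78 m/s), as expected around a low.
Converting: 5.51 m/s × 3.6 = 19.8 km/h

19.8 km/h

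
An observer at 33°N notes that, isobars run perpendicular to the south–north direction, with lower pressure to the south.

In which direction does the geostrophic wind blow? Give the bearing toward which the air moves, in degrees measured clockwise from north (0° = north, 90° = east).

270°

The pressure-gradient force points toward the south (bearing 180°).
Geostrophic balance: in the Northern Hemisphere the Coriolis force deflects motion to the right, so the geostrophic wind blows 90° to the right of the pressure-gradient force (low pressure on the left).
Rotating 180° by 90° clockwise gives 270° — the wind blows toward the west.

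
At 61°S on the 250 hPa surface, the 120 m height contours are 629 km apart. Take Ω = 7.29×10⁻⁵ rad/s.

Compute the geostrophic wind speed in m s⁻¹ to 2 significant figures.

15 m s⁻¹

Coriolis parameter at 61°S:
f = 2Ω sin φ = 2 × 7.29×10⁻⁵ × sin 61° = 1.28×10⁻⁴ s⁻¹
Height gradient: |∂Z/∂n| = 120 m / 629000 m = 1.91×10⁻⁴
On a pressure surface, geostrophic balance gives V_g = (g/f)|∂Z/∂n|:
V_g = 9.81 × 1.91×10⁻⁴ / 1.28×10⁻⁴ = 14.7 m/s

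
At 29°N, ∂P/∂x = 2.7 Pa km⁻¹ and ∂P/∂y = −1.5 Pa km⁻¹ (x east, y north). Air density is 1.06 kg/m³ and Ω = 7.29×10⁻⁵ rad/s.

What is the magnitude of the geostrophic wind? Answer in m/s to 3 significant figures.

41.2 m/s

Coriolis parameter at 29°N:
f = 2Ω sin φ = 2 × 7.29×10⁻⁵ × sin 29° = 7.07×10⁻⁵ s⁻¹
Component geostrophic relations (x east, y north):
u_g = −(1/(fρ)) ∂P/∂y,  v_g = (1/(fρ)) ∂P/∂x
u_g = −(−1.5×10⁻³)/(7.07×10⁻⁵ × 1.06) = 20.0 m/s;  v_g = (2.7×10⁻³)/(7.07×10⁻⁵ × 1.06) = 36.0 m/s
|V_g| = √(u_g² + v_g²) = 41.2 m/s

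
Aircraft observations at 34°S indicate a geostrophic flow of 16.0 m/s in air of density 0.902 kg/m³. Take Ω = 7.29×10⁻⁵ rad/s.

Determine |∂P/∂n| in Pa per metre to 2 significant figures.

1.2×10⁻³ Pa/m

Coriolis parameter at 34°S:
f = 2Ω sin φ = 2 × 7.29×10⁻⁵ × sin 34° = 8.15×10⁻⁵ s⁻¹
Geostrophic balance rearranged: |∂P/∂n| = f ρ V_g
|∂P/∂n| = 8.15×10⁻⁵ × 0.902 × 16.0 = 1.18×10⁻³ Pa/m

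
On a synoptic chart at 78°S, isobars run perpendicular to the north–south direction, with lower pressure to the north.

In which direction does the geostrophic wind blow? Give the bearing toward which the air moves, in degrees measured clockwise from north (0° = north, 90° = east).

270°

The pressure-gradient force points toward the north (bearing 000°).
Geostrophic balance: in the Southern Hemisphere the Coriolis force deflects motion to the left, so the geostrophic wind blows 90° to the left of the pressure-gradient force (low pressure on the right).
Rotating 000° by 90° counterclockwise gives 270° — the wind blows toward the west.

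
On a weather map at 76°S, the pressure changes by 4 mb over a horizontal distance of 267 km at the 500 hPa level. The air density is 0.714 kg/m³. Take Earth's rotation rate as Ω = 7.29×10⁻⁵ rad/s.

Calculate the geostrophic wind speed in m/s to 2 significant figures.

Coriolis parameter at 76°S:
f = 2Ω sin φ = 2 × 7.29×10⁻⁵ × sin 76° = 1.41×10⁻⁴ s⁻¹
Pressure gradient: |∂P/∂n| = 400 Pa / 267000 m = 1.50×10⁻³ Pa/m
Geostrophic balance (pressure-gradient force = Coriolis force):
V_g = (1/(fρ)) |∂P/∂n| = 1.50×10⁻³ / (1.41×10⁻⁴ × 0.714) = 14.8 m/s

15 m/s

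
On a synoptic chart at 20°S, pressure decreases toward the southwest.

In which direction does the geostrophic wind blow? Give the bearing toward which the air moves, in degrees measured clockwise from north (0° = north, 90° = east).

135°

The pressure-gradient force points toward the southwest (bearing 225°).
Geostrophic balance: in the Southern Hemisphere the Coriolis force deflects motion to the left, so the geostrophic wind blows 90° to the left of the pressure-gradient force (low pressure on the right).
Rotating 225° by 90° counterclockwise gives 135° — the wind blows toward the southeast.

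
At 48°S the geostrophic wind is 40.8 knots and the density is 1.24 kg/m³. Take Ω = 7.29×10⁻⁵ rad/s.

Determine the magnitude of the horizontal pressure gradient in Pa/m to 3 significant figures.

2.82×10⁻³ Pa/m

Coriolis parameter at 48°S:
f = 2Ω sin φ = 2 × 7.29×10⁻⁵ × sin 48° = 1.08×10⁻⁴ s⁻¹
Wind speed in SI: 40.8 knots = 21.0 m/s
Geostrophic balance rearranged: |∂P/∂n| = f ρ V_g
|∂P/∂n| = 1.08×10⁻⁴ × 1.24 × 21.0 = 2.82×10⁻³ Pa/m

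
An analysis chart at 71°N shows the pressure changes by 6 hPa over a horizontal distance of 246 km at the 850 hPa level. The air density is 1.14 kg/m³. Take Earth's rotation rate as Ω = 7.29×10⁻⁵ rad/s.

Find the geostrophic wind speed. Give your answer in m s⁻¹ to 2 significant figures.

16 m s⁻¹

Coriolis parameter at 71°N:
f = 2Ω sin φ = 2 × 7.29×10⁻⁵ × sin 71° = 1.38×10⁻⁴ s⁻¹
Pressure gradient: |∂P/∂n| = 600 Pa / 246000 m = 2.44×10⁻³ Pa/m
Geostrophic balance (pressure-gradient force = Coriolis force):
V_g = (1/(fρ)) |∂P/∂n| = 2.44×10⁻³ / (1.38×10⁻⁴ × 1.14) = 15.5 m/s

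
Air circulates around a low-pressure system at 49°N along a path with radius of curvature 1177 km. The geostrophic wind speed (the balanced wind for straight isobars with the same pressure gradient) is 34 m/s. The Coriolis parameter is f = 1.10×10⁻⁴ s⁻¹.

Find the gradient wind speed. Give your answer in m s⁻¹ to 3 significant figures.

Around a low, centrifugal force acts outward with Coriolis, so pressure-gradient force balances both:
(1/ρ)|∂P/∂n| = fV + V²/R  →  V² + fR·V − fR·V_g = 0
With fR = 1.10×10⁻⁴ × 1177×10³ m = 129 m/s:
V = [−fR + √((fR)² + 4 fR V_g)]/2 = [−129 + √(129² + 4×129×34)]/2 = 28 m/s
Subgeostrophic (V < V_g = 34 m/s), as expected around a low.

28.0 m s⁻¹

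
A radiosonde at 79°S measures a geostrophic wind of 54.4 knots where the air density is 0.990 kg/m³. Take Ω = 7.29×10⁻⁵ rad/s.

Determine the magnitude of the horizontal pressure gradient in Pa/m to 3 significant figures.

Coriolis parameter at 79°S:
f = 2Ω sin φ = 2 × 7.29×10⁻⁵ × sin 79° = 1.43×10⁻⁴ s⁻¹
Wind speed in SI: 54.4 knots = 28.0 m/s
Geostrophic balance rearranged: |∂P/∂n| = f ρ V_g
|∂P/∂n| = 1.43×10⁻⁴ × 0.990 × 28.0 = 3.97×10⁻³ Pa/m

3.97×10⁻³ Pa/m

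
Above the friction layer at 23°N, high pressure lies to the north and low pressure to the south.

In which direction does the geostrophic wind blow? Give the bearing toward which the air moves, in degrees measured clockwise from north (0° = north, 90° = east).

270°

The pressure-gradient force points toward the south (bearing 180°).
Geostrophic balance: in the Northern Hemisphere the Coriolis force deflects motion to the right, so the geostrophic wind blows 90° to the right of the pressure-gradient force (low pressure on the left).
Rotating 180° by 90° clockwise gives 270° — the wind blows toward the west.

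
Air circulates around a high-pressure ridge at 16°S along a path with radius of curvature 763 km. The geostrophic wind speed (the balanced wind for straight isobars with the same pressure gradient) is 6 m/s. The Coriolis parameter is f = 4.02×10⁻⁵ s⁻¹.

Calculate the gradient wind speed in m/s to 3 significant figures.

Around a high, pressure-gradient force acts outward with centrifugal, so Coriolis balances both:
fV = (1/ρ)|∂P/∂n| + V²/R  →  V² − fR·V + fR·V_g = 0
With fR = 4.02×10⁻⁵ × 763×10³ m = 30.7 m/s:
V = [fR − √((fR)² − 4 fR V_g)]/2 = [30.7 − √(30.7² − 4×30.7×6)]/2 = 8.18 m/s
Supergeostrophic (V > V_g = 6 m/s), as expected around a high.

8.18 m/s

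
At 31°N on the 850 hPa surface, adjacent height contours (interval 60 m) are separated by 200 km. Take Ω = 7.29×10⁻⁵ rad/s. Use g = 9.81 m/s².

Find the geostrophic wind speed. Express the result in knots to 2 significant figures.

76 knots

Coriolis parameter at 31°N:
f = 2Ω sin φ = 2 × 7.29×10⁻⁵ × sin 31° = 7.51×10⁻⁵ s⁻¹
Height gradient: |∂Z/∂n| = 60 m / 200000 m = 3.00×10⁻⁴
On a pressure surface, geostrophic balance gives V_g = (g/f)|∂Z/∂n|:
V_g = 9.81 × 3.00×10⁻⁴ / 7.51×10⁻⁵ = 39.2 m/s
Converting: 39.2 m/s × 1.944 = 76 knots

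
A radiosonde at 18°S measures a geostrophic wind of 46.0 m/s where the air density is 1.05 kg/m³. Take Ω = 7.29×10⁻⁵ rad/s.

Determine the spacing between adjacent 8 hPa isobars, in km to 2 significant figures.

370 km

Coriolis parameter at 18°S:
f = 2Ω sin φ = 2 × 7.29×10⁻⁵ × sin 18° = 4.51×10⁻⁵ s⁻¹
Geostrophic balance rearranged: |∂P/∂n| = f ρ V_g
|∂P/∂n| = 4.51×10⁻⁵ × 1.05 × 46.0 = 2.18×10⁻³ Pa/m
Isobar spacing: Δn = ΔP/|∂P/∂n| = 800 Pa / 2.18×10⁻³ Pa/m = 367623 m ≈ 370 km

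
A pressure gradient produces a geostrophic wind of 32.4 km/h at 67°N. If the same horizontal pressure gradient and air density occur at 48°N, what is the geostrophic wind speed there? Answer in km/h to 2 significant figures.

With the same pressure gradient and density, V_g ∝ 1/f ∝ 1/sin φ.
V₂ = V₁ · sin φ₁ / sin φ₂ = 32.4 × sin 67° / sin 48°
V₂ = 32.4 × 0.9205/0.7431 = 40 km/h

40 km/h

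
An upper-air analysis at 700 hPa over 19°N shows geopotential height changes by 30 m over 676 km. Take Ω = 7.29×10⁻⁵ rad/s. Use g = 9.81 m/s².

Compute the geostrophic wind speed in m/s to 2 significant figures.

Coriolis parameter at 19°N:
f = 2Ω sin φ = 2 × 7.29×10⁻⁵ × sin 19° = 4.75×10⁻⁵ s⁻¹
Height gradient: |∂Z/∂n| = 30 m / 676000 m = 4.44×10⁻⁵
On a pressure surface, geostrophic balance gives V_g = (g/f)|∂Z/∂n|:
V_g = 9.81 × 4.44×10⁻⁵ / 4.75×10⁻⁵ = 9.17 m/s

9.2 m/s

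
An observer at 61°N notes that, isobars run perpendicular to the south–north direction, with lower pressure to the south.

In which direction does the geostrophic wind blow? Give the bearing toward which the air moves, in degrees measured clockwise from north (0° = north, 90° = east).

270°

The pressure-gradient force points toward the south (bearing 180°).
Geostrophic balance: in the Northern Hemisphere the Coriolis force deflects motion to the right, so the geostrophic wind blows 90° to the right of the pressure-gradient force (low pressure on the left).
Rotating 180° by 90° clockwise gives 270° — the wind blows toward the west.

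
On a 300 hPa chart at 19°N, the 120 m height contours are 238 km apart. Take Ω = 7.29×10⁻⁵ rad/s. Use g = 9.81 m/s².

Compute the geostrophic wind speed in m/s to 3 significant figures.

104 m/s

Coriolis parameter at 19°N:
f = 2Ω sin φ = 2 × 7.29×10⁻⁵ × sin 19° = 4.75×10⁻⁵ s⁻¹
Height gradient: |∂Z/∂n| = 120 m / 238000 m = 5.04×10⁻⁴
On a pressure surface, geostrophic balance gives V_g = (g/f)|∂Z/∂n|:
V_g = 9.81 × 5.04×10⁻⁴ / 4.75×10⁻⁵ = 104 m/s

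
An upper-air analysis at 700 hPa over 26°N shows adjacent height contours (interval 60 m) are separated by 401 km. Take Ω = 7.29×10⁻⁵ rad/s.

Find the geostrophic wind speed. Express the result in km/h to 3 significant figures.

Coriolis parameter at 26°N:
f = 2Ω sin φ = 2 × 7.29×10⁻⁵ × sin 26° = 6.39×10⁻⁵ s⁻¹
Height gradient: |∂Z/∂n| = 60 m / 401000 m = 1.50×10⁻⁴
On a pressure surface, geostrophic balance gives V_g = (g/f)|∂Z/∂n|:
V_g = 9.81 × 1.50×10⁻⁴ / 6.39×10⁻⁵ = 23.0 m/s
Converting: 23.0 m/s × 3.6 = 82.7 km/h

82.7 km/h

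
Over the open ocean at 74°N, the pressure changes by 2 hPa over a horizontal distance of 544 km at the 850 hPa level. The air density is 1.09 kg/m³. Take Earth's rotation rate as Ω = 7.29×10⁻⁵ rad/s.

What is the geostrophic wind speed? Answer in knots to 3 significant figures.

4.68 knots

Coriolis parameter at 74°N:
f = 2Ω sin φ = 2 × 7.29×10⁻⁵ × sin 74° = 1.40×10⁻⁴ s⁻¹
Pressure gradient: |∂P/∂n| = 200 Pa / 544000 m = 3.68×10⁻⁴ Pa/m
Geostrophic balance (pressure-gradient force = Coriolis force):
V_g = (1/(fρ)) |∂P/∂n| = 3.68×10⁻⁴ / (1.40×10⁻⁴ × 1.09) = 2.41 m/s
Converting: 2.41 m/s × 1.944 = 4.68 knots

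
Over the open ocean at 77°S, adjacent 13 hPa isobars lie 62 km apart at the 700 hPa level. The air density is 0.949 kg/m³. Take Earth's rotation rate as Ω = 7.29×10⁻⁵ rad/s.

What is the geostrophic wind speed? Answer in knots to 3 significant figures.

Coriolis parameter at 77°S:
f = 2Ω sin φ = 2 × 7.29×10⁻⁵ × sin 77° = 1.42×10⁻⁴ s⁻¹
Pressure gradient: |∂P/∂n| = 1300 Pa / 62000 m = 2.10×10⁻² Pa/m
Geostrophic balance (pressure-gradient force = Coriolis force):
V_g = (1/(fρ)) |∂P/∂n| = 2.10×10⁻² / (1.42×10⁻⁴ × 0.949) = 156 m/s
Converting: 156 m/s × 1.944 = 302 knots

302 knots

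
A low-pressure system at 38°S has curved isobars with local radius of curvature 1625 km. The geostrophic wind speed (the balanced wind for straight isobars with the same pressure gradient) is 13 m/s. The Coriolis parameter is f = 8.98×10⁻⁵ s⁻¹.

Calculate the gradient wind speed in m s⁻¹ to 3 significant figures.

12.0 m s⁻¹

Around a low, centrifugal force acts outward with Coriolis, so pressure-gradient force balances both:
(1/ρ)|∂P/∂n| = fV + V²/R  →  V² + fR·V − fR·V_g = 0
With fR = 8.98×10⁻⁵ × 1625×10³ m = 146 m/s:
V = [−fR + √((fR)² + 4 fR V_g)]/2 = [−146 + √(146² + 4×146×13)]/2 = 12 m/s
Subgeostrophic (V < V_g = 13 m/s), as expected around a low.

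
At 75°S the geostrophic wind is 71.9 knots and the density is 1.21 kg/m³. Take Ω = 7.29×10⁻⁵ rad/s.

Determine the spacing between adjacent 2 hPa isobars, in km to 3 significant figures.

Coriolis parameter at 75°S:
f = 2Ω sin φ = 2 × 7.29×10⁻⁵ × sin 75° = 1.41×10⁻⁴ s⁻¹
Wind speed in SI: 71.9 knots = 37.0 m/s
Geostrophic balance rearranged: |∂P/∂n| = f ρ V_g
|∂P/∂n| = 1.41×10⁻⁴ × 1.21 × 37.0 = 6.30×10⁻³ Pa/m
Isobar spacing: Δn = ΔP/|∂P/∂n| = 200 Pa / 6.30×10⁻³ Pa/m = 31730 m ≈ 31.7 km

31.7 km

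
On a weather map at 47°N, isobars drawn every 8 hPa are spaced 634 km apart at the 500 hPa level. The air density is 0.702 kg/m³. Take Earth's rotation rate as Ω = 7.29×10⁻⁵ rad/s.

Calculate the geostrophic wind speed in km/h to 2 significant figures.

Coriolis parameter at 47°N:
f = 2Ω sin φ = 2 × 7.29×10⁻⁵ × sin 47° = 1.07×10⁻⁴ s⁻¹
Pressure gradient: |∂P/∂n| = 800 Pa / 634000 m = 1.26×10⁻³ Pa/m
Geostrophic balance (pressure-gradient force = Coriolis force):
V_g = (1/(fρ)) |∂P/∂n| = 1.26×10⁻³ / (1.07×10⁻⁴ × 0.702) = 16.9 m/s
Converting: 16.9 m/s × 3.6 = 61 km/h

61 km/h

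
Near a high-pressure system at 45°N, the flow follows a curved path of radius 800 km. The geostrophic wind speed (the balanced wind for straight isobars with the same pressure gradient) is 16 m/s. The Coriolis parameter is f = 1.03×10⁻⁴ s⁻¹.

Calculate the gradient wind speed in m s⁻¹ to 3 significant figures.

21.7 m s⁻¹

Around a high, pressure-gradient force acts outward with centrifugal, so Coriolis balances both:
fV = (1/ρ)|∂P/∂n| + V²/R  →  V² − fR·V + fR·V_g = 0
With fR = 1.03×10⁻⁴ × 800×10³ m = 82.4 m/s:
V = [fR − √((fR)² − 4 fR V_g)]/2 = [82.4 − √(82.4² − 4×82.4×16)]/2 = 21.7 m/s
Supergeostrophic (V > V_g = 16 m/s), as expected around a high.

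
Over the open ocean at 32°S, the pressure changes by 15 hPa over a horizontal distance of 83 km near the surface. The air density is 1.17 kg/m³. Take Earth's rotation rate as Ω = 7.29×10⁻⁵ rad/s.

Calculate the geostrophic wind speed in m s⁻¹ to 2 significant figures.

200 m s⁻¹

Coriolis parameter at 32°S:
f = 2Ω sin φ = 2 × 7.29×10⁻⁵ × sin 32° = 7.73×10⁻⁵ s⁻¹
Pressure gradient: |∂P/∂n| = 1500 Pa / 83000 m = 1.81×10⁻² Pa/m
Geostrophic balance (pressure-gradient force = Coriolis force):
V_g = (1/(fρ)) |∂P/∂n| = 1.81×10⁻² / (7.73×10⁻⁵ × 1.17) = 200 m/s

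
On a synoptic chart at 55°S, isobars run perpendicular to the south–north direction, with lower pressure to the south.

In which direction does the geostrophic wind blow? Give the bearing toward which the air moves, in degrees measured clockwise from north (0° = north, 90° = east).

The pressure-gradient force points toward the south (bearing 180°).
Geostrophic balance: in the Southern Hemisphere the Coriolis force deflects motion to the left, so the geostrophic wind blows 90° to the left of the pressure-gradient force (low pressure on the right).
Rotating 180° by 90° counterclockwise gives 090° — the wind blows toward the east.

090°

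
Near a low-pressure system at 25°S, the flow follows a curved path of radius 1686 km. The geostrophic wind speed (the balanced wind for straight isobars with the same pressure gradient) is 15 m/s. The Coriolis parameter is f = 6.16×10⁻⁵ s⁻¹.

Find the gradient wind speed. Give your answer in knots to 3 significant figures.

Around a low, centrifugal force acts outward with Coriolis, so pressure-gradient force balances both:
(1/ρ)|∂P/∂n| = fV + V²/R  →  V² + fR·V − fR·V_g = 0
With fR = 6.16×10⁻⁵ × 1686×10³ m = 104 m/s:
V = [−fR + √((fR)² + 4 fR V_g)]/2 = [−104 + √(104² + 4×104×15)]/2 = 13.3 m/s
Subgeostrophic (V < V_g = 15 m/s), as expected around a low.
Converting: 13.3 m/s × 1.944 = 25.8 knots

25.8 knots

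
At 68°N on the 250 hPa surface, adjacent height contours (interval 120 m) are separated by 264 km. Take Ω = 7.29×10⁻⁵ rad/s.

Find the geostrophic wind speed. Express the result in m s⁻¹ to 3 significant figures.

33.0 m s⁻¹

Coriolis parameter at 68°N:
f = 2Ω sin φ = 2 × 7.29×10⁻⁵ × sin 68° = 1.35×10⁻⁴ s⁻¹
Height gradient: |∂Z/∂n| = 120 m / 264000 m = 4.55×10⁻⁴
On a pressure surface, geostrophic balance gives V_g = (g/f)|∂Z/∂n|:
V_g = 9.81 × 4.55×10⁻⁴ / 1.35×10⁻⁴ = 33.0 m/s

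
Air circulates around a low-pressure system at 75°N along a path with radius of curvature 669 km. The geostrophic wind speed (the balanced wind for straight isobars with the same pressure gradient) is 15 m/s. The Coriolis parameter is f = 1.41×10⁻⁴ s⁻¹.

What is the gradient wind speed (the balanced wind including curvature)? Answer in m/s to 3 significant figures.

Around a low, centrifugal force acts outward with Coriolis, so pressure-gradient force balances both:
(1/ρ)|∂P/∂n| = fV + V²/R  →  V² + fR·V − fR·V_g = 0
With fR = 1.41×10⁻⁴ × 669×10³ m = 94.3 m/s:
V = [−fR + √((fR)² + 4 fR V_g)]/2 = [−94.3 + √(94.3² + 4×94.3×15)]/2 = 13.2 m/s
Subgeostrophic (V < V_g = 15 m/s), as expected around a low.

13.2 m/s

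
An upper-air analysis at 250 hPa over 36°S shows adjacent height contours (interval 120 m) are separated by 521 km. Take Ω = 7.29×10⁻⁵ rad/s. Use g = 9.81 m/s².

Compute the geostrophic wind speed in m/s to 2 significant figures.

26 m/s

Coriolis parameter at 36°S:
f = 2Ω sin φ = 2 × 7.29×10⁻⁵ × sin 36° = 8.57×10⁻⁵ s⁻¹
Height gradient: |∂Z/∂n| = 120 m / 521000 m = 2.30×10⁻⁴
On a pressure surface, geostrophic balance gives V_g = (g/f)|∂Z/∂n|:
V_g = 9.81 × 2.30×10⁻⁴ / 8.57×10⁻⁵ = 26.4 m/s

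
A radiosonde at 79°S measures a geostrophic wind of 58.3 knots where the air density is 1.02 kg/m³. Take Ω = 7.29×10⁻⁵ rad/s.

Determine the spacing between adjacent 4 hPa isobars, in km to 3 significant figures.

Coriolis parameter at 79°S:
f = 2Ω sin φ = 2 × 7.29×10⁻⁵ × sin 79° = 1.43×10⁻⁴ s⁻¹
Wind speed in SI: 58.3 knots = 30.0 m/s
Geostrophic balance rearranged: |∂P/∂n| = f ρ V_g
|∂P/∂n| = 1.43×10⁻⁴ × 1.02 × 30.0 = 4.38×10⁻³ Pa/m
Isobar spacing: Δn = ΔP/|∂P/∂n| = 400 Pa / 4.38×10⁻³ Pa/m = 91359 m ≈ 91.4 km

91.4 km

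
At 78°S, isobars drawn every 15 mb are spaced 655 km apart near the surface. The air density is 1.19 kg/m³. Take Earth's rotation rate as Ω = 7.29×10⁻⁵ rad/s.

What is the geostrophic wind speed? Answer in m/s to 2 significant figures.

Coriolis parameter at 78°S:
f = 2Ω sin φ = 2 × 7.29×10⁻⁵ × sin 78° = 1.43×10⁻⁴ s⁻¹
Pressure gradient: |∂P/∂n| = 1500 Pa / 655000 m = 2.29×10⁻³ Pa/m
Geostrophic balance (pressure-gradient force = Coriolis force):
V_g = (1/(fρ)) |∂P/∂n| = 2.29×10⁻³ / (1.43×10⁻⁴ × 1.19) = 13.5 m/s

13 m/s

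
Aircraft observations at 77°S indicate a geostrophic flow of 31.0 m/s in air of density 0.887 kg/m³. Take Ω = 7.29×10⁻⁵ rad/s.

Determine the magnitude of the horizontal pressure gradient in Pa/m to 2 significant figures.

Coriolis parameter at 77°S:
f = 2Ω sin φ = 2 × 7.29×10⁻⁵ × sin 77° = 1.42×10⁻⁴ s⁻¹
Geostrophic balance rearranged: |∂P/∂n| = f ρ V_g
|∂P/∂n| = 1.42×10⁻⁴ × 0.887 × 31.0 = 3.91×10⁻³ Pa/m

3.9×10⁻³ Pa/m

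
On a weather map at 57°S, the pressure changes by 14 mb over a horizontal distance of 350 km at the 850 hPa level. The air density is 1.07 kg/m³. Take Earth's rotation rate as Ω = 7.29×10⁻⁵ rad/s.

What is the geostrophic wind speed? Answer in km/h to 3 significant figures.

Coriolis parameter at 57°S:
f = 2Ω sin φ = 2 × 7.29×10⁻⁵ × sin 57° = 1.22×10⁻⁴ s⁻¹
Pressure gradient: |∂P/∂n| = 1400 Pa / 350000 m = 4.00×10⁻³ Pa/m
Geostrophic balance (pressure-gradient force = Coriolis force):
V_g = (1/(fρ)) |∂P/∂n| = 4.00×10⁻³ / (1.22×10⁻⁴ × 1.07) = 30.6 m/s
Converting: 30.6 m/s × 3.6 = 110 km/h

110 km/h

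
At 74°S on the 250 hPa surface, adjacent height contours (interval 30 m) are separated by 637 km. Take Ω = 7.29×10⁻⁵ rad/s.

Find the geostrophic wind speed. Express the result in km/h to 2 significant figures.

12 km/h

Coriolis parameter at 74°S:
f = 2Ω sin φ = 2 × 7.29×10⁻⁵ × sin 74° = 1.40×10⁻⁴ s⁻¹
Height gradient: |∂Z/∂n| = 30 m / 637000 m = 4.71×10⁻⁵
On a pressure surface, geostrophic balance gives V_g = (g/f)|∂Z/∂n|:
V_g = 9.81 × 4.71×10⁻⁵ / 1.40×10⁻⁴ = 3.30 m/s
Converting: 3.30 m/s × 3.6 = 12 km/h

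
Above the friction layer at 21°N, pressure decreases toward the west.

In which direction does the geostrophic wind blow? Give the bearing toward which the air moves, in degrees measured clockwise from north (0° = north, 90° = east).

The pressure-gradient force points toward the west (bearing 270°).
Geostrophic balance: in the Northern Hemisphere the Coriolis force deflects motion to the right, so the geostrophic wind blows 90° to the right of the pressure-gradient force (low pressure on the left).
Rotating 270° by 90° clockwise gives 000° — the wind blows toward the north.

000°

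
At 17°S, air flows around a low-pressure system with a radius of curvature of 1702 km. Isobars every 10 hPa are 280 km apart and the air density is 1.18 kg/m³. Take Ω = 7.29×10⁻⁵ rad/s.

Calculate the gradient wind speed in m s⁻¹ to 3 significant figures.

Coriolis parameter at 17°S:
f = 2Ω sin φ = 2 × 7.29×10⁻⁵ × sin 17° = 4.26×10⁻⁵ s⁻¹
Pressure gradient: |∂P/∂n| = 1000 Pa / 280000 m = 3.57×10⁻³ Pa/m
Geostrophic speed: V_g = |∂P/∂n|/(fρ) = 3.57×10⁻³/(4.26×10⁻⁵ × 1.18) = 71.0 m/s
Around a low, centrifugal force acts outward with Coriolis, so pressure-gradient force balances both:
(1/ρ)|∂P/∂n| = fV + V²/R  →  V² + fR·V − fR·V_g = 0
With fR = 4.26×10⁻⁵ × 1702×10³ m = 72.6 m/s:
V = [−fR + √((fR)² + 4 fR V_g)]/2 = [−72.6 + √(72.6² + 4×72.6×71)]/2 = 44.1 m/s
Subgeostrophic (V < V_g = 71 m/s), as expected around a low.

44.1 m s⁻¹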